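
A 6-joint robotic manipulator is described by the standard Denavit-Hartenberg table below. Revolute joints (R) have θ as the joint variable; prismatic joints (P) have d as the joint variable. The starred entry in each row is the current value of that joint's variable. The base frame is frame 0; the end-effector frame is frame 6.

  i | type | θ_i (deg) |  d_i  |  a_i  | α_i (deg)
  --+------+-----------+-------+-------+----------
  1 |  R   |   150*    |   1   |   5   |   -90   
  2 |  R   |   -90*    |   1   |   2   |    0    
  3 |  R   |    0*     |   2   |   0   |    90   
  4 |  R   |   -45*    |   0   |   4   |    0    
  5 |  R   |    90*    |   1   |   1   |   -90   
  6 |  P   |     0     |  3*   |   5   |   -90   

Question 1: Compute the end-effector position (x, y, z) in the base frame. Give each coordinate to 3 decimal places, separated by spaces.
after link 1: o_1 = (-4.3301, 2.5000, 1.0000)
after link 2: o_2 = (-4.8301, 1.6340, 3.0000)
after link 3: o_3 = (-5.8301, -0.0981, 3.0000)
after link 4: o_4 = (-4.4159, 2.3514, 5.8284)
after link 5: o_5 = (-3.9034, 1.2390, 6.5355)
after link 6: o_6 = (-6.7319, -3.6599, 7.9497)

-6.732 -3.660 7.950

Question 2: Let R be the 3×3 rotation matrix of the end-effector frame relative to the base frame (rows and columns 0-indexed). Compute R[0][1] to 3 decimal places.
End-effector y-axis (col 1 of R) = (0.3536,0.6124,0.7071)
R[0][1] = 0.3536

0.354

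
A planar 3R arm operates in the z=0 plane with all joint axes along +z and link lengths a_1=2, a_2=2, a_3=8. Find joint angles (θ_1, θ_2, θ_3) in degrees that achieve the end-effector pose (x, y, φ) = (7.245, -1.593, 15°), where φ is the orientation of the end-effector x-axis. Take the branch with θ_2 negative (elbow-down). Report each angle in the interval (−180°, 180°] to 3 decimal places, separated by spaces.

wrist centre = target − a_3·(cos φ, sin φ) = (-0.4824, -3.6636)
cos θ_2 = (13.6543−2²−2²)/(2·2·2) = 0.7068; θ_2 = -45.0255° (elbow-down)
β = atan2(-3.6636,-0.4824) = -97.5014°; ψ = atan2(-1.4148,3.4136) = -22.5128°
θ_1 = β − ψ = -74.9886°
θ_3 = φ − θ_1 − θ_2 = 135.0142° (wrapped to (-180°,180°])

-74.989 -45.026 135.014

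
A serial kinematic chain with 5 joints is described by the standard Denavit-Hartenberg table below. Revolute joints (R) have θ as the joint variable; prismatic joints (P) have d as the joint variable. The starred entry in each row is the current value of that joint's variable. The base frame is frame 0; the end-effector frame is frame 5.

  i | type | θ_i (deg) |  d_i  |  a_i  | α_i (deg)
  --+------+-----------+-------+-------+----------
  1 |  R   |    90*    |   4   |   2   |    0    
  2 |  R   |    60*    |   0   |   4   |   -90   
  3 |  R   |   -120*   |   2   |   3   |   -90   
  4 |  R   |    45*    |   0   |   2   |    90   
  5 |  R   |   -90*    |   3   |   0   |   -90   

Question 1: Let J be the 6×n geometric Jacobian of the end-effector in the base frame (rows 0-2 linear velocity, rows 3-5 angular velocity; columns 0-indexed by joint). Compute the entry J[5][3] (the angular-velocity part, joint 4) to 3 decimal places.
0.500

axis z_3 = (-0.7500,0.4330,0.5000); lever o_n−o_3 = (1.1774,-1.4963,3.0619)
cross product → J_v[:, 3] = (2.0740,2.8851,0.6124)
J_ω[:, 3] = z_3
entry J[5][3] = 0.5000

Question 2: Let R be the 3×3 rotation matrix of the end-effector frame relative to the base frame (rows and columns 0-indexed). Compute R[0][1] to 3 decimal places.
0.047

End-effector y-axis (col 1 of R) = (0.0474,0.7891,-0.6124)
R[0][1] = 0.0474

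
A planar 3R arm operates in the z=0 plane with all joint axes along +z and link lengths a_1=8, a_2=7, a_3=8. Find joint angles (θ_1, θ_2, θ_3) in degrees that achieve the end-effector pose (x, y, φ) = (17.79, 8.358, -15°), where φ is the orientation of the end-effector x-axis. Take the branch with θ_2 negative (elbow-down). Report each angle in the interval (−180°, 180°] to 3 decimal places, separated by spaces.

59.992 -29.984 -45.008

wrist centre = target − a_3·(cos φ, sin φ) = (10.0626, 10.4286)
cos θ_2 = (210.0105−8²−7²)/(2·8·7) = 0.8662; θ_2 = -29.9840° (elbow-down)
β = atan2(10.4286,10.0626) = 46.0232°; ψ = atan2(-3.4983,14.0632) = -13.9692°
θ_1 = β − ψ = 59.9923°
θ_3 = φ − θ_1 − θ_2 = -45.0084° (wrapped to (-180°,180°])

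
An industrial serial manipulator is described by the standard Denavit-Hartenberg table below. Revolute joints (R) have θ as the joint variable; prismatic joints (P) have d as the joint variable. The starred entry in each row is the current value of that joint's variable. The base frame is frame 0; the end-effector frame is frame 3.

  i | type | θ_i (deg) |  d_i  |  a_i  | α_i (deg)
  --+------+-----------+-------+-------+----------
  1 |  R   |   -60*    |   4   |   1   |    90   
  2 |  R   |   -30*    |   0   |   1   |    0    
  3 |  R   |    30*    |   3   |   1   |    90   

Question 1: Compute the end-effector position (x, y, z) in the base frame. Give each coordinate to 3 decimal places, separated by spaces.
after link 1: o_1 = (0.5000, -0.8660, 4.0000)
after link 2: o_2 = (0.9330, -1.6160, 3.5000)
after link 3: o_3 = (-1.1651, -3.9821, 3.5000)

-1.165 -3.982 3.500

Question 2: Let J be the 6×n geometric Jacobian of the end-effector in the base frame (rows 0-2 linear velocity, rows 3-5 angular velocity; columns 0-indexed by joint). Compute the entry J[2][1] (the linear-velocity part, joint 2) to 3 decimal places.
axis z_1 = (-0.8660,-0.5000,0.0000); lever o_n−o_1 = (-1.6651,-3.1160,-0.5000)
cross product → J_v[:, 1] = (0.2500,-0.4330,1.8660)
J_ω[:, 1] = z_1
entry J[2][1] = 1.8660

1.866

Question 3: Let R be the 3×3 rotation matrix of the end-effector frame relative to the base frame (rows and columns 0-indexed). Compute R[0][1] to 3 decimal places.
End-effector y-axis (col 1 of R) = (-0.8660,-0.5000,0.0000)
R[0][1] = -0.8660

-0.866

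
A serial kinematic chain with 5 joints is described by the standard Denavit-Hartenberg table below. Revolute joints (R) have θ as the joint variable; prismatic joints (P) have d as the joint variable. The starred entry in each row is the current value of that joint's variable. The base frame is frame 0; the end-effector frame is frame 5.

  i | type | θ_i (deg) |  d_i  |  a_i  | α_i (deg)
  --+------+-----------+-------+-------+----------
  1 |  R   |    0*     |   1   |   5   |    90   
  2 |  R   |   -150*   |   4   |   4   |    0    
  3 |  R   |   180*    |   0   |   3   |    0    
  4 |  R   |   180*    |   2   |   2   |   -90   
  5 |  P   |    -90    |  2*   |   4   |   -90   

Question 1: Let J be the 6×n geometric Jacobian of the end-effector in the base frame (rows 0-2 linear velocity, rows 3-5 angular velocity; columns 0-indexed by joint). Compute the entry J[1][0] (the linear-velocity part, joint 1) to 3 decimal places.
axis z_0 = ẑ; lever o_n−o_0 = (3.4019,-10.0000,-2.2321)
cross product → J_v[:, 0] = (10.0000,3.4019,-0.0000)
J_ω[:, 0] = z_0
entry J[1][0] = 3.4019

3.402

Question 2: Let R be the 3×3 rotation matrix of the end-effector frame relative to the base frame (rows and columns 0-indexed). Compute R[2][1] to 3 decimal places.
0.866

End-effector y-axis (col 1 of R) = (-0.5000,0.0000,0.8660)
R[2][1] = 0.8660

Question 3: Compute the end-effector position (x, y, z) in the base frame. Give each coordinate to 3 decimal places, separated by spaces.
after link 1: o_1 = (5.0000, 0.0000, 1.0000)
after link 2: o_2 = (1.5359, -4.0000, -1.0000)
after link 3: o_3 = (4.1340, -4.0000, 0.5000)
after link 4: o_4 = (2.4019, -6.0000, -0.5000)
after link 5: o_5 = (3.4019, -10.0000, -2.2321)

3.402 -10.000 -2.232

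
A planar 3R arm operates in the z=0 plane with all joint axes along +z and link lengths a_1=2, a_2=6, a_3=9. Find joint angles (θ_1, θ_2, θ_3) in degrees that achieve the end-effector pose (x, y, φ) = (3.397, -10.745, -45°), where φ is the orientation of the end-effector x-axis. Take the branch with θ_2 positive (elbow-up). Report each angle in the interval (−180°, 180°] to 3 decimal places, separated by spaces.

wrist centre = target − a_3·(cos φ, sin φ) = (-2.9670, -4.3810)
cos θ_2 = (27.9964−2²−6²)/(2·2·6) = -0.5002; θ_2 = 120.0100° (elbow-up)
β = atan2(-4.3810,-2.9670) = -124.1069°; ψ = atan2(5.1956,-1.0009) = 100.9041°
θ_1 = β − ψ = -225.0111°
θ_3 = φ − θ_1 − θ_2 = 60.0011° (wrapped to (-180°,180°])

134.989 120.010 60.001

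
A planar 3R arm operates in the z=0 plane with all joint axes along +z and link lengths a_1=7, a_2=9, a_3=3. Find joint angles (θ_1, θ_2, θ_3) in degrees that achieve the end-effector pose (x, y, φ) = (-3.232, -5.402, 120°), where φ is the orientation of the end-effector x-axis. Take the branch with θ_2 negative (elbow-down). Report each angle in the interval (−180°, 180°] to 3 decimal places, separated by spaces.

-30.000 -119.999 -90.001

wrist centre = target − a_3·(cos φ, sin φ) = (-1.7320, -8.0001)
cos θ_2 = (67.0010−7²−9²)/(2·7·9) = -0.5000; θ_2 = -119.9995° (elbow-down)
β = atan2(-8.0001,-1.7320) = -102.2159°; ψ = atan2(-7.7943,2.5001) = -72.2159°
θ_1 = β − ψ = -29.9999°
θ_3 = φ − θ_1 − θ_2 = -90.0006° (wrapped to (-180°,180°])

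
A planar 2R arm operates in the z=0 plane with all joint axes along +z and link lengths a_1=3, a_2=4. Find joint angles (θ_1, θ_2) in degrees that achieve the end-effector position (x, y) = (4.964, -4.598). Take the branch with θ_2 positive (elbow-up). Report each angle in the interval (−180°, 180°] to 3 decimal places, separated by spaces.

-60.005 30.008

cos θ_2 = (45.7829−3²−4²)/(2·3·4) = 0.8660; θ_2 = 30.0082° (elbow-up)
β = atan2(-4.5980,4.9640) = -42.8080°; ψ = atan2(2.0005,6.4638) = 17.1968°
θ_1 = β − ψ = -60.0048°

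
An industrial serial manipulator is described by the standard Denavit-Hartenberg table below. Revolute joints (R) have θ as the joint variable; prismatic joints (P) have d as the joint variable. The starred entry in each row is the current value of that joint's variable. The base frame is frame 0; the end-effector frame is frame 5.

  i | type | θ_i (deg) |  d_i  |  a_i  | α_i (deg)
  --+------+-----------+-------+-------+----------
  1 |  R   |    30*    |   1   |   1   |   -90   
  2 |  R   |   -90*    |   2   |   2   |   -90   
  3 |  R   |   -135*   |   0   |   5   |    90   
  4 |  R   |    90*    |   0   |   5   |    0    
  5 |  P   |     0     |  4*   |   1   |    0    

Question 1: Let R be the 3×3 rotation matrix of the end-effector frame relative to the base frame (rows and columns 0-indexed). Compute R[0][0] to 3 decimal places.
End-effector x-axis (col 0 of R) = (0.8660,0.5000,-0.0000)
R[0][0] = 0.8660

0.866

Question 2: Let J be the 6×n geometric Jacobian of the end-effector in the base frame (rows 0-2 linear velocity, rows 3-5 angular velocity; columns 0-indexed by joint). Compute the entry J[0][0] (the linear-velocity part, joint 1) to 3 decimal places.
-5.844

axis z_0 = ẑ; lever o_n−o_0 = (4.7086,5.8444,-3.3640)
cross product → J_v[:, 0] = (-5.8444,4.7086,0.0000)
J_ω[:, 0] = z_0
entry J[0][0] = -5.8444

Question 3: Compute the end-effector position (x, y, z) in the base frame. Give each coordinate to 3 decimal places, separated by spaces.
4.709 5.844 -3.364

after link 1: o_1 = (0.8660, 0.5000, 1.0000)
after link 2: o_2 = (-0.1340, 2.2321, 3.0000)
after link 3: o_3 = (-1.9017, 5.2939, -0.5355)
after link 4: o_4 = (2.4284, 7.7939, -0.5355)
after link 5: o_5 = (4.7086, 5.8444, -3.3640)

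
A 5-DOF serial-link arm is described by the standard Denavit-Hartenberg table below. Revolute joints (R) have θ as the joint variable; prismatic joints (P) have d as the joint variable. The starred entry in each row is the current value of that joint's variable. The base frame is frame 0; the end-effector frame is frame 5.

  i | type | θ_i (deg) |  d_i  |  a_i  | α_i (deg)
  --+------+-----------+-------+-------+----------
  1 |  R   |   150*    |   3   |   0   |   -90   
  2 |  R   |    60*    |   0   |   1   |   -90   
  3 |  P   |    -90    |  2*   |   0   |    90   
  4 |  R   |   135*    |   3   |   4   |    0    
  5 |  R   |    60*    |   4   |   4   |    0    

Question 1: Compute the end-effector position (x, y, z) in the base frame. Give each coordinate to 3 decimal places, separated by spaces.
after link 1: o_1 = (0.0000, 0.0000, 3.0000)
after link 2: o_2 = (-0.4330, 0.2500, 2.1340)
after link 3: o_3 = (1.0670, -0.6160, 1.1340)
after link 4: o_4 = (5.9016, -0.1413, 2.3178)
after link 5: o_5 = (8.7890, 2.6531, 6.2996)

8.789 2.653 6.300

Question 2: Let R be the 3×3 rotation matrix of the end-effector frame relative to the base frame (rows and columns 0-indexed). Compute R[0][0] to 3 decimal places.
End-effector x-axis (col 0 of R) = (0.2888,0.9486,0.1294)
R[0][0] = 0.2888

0.289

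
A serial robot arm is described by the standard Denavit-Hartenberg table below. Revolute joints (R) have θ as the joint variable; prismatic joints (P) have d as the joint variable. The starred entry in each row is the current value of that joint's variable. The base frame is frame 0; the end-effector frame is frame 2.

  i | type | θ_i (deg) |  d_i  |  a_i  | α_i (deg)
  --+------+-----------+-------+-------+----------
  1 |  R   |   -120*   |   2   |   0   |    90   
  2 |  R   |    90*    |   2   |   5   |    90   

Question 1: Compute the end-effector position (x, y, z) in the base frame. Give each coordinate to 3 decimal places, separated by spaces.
after link 1: o_1 = (0.0000, 0.0000, 2.0000)
after link 2: o_2 = (-1.7321, 1.0000, 7.0000)

-1.732 1.000 7.000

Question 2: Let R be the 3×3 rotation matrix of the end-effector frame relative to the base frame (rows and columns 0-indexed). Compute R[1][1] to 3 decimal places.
End-effector y-axis (col 1 of R) = (-0.8660,0.5000,0.0000)
R[1][1] = 0.5000

0.500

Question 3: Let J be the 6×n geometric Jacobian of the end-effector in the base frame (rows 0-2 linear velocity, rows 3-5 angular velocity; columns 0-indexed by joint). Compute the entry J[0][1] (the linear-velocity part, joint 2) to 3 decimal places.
2.500

axis z_1 = (-0.8660,0.5000,0.0000); lever o_n−o_1 = (-1.7321,1.0000,5.0000)
cross product → J_v[:, 1] = (2.5000,4.3301,0.0000)
J_ω[:, 1] = z_1
entry J[0][1] = 2.5000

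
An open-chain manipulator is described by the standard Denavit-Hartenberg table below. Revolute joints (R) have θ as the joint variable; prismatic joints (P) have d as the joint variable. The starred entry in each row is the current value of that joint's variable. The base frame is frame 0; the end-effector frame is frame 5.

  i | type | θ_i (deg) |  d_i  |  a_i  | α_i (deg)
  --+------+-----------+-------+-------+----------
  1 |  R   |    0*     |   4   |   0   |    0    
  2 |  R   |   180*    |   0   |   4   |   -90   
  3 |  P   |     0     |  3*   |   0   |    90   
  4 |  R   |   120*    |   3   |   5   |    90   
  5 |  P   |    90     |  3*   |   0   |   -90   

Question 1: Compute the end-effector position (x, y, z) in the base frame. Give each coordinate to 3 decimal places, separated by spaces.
-4.098 -8.830 7.000

after link 1: o_1 = (0.0000, 0.0000, 4.0000)
after link 2: o_2 = (-4.0000, 0.0000, 4.0000)
after link 3: o_3 = (-4.0000, -3.0000, 4.0000)
after link 4: o_4 = (-1.5000, -7.3301, 7.0000)
after link 5: o_5 = (-4.0981, -8.8301, 7.0000)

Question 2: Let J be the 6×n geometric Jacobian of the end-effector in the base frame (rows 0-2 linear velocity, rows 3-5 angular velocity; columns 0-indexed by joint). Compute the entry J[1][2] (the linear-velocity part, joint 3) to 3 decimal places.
-1.000

prismatic axis z_2 = (-0.0000,-1.0000,0.0000)
J_v[:, 2] = z_2; J_ω[:, 2] = (0,0,0)
entry J[1][2] = -1.0000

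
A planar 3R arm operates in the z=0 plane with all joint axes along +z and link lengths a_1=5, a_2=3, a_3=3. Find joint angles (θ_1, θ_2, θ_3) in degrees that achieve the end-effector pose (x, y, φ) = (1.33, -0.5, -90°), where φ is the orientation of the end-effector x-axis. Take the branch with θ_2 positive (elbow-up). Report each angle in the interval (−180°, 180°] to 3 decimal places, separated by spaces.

30.003 150.001 89.996

wrist centre = target − a_3·(cos φ, sin φ) = (1.3300, 2.5000)
cos θ_2 = (8.0189−5²−3²)/(2·5·3) = -0.8660; θ_2 = 150.0013° (elbow-up)
β = atan2(2.5000,1.3300) = 61.9870°; ψ = atan2(1.4999,2.4019) = 31.9841°
θ_1 = β − ψ = 30.0029°
θ_3 = φ − θ_1 − θ_2 = 89.9958° (wrapped to (-180°,180°])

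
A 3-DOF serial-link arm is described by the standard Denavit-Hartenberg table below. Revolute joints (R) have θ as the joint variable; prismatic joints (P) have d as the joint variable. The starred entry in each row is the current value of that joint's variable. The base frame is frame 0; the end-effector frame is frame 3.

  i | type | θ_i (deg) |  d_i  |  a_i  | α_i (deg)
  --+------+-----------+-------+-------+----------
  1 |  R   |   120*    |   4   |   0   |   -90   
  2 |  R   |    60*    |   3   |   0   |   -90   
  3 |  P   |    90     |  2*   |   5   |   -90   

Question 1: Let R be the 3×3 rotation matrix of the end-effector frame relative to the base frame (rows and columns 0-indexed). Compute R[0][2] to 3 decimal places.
0.250

End-effector z-axis (col 2 of R) = (0.2500,-0.4330,0.8660)
R[0][2] = 0.2500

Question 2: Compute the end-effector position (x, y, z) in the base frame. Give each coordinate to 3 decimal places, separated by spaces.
2.598 -0.500 3.000

after link 1: o_1 = (0.0000, 0.0000, 4.0000)
after link 2: o_2 = (-2.5981, -1.5000, 4.0000)
after link 3: o_3 = (2.5981, -0.5000, 3.0000)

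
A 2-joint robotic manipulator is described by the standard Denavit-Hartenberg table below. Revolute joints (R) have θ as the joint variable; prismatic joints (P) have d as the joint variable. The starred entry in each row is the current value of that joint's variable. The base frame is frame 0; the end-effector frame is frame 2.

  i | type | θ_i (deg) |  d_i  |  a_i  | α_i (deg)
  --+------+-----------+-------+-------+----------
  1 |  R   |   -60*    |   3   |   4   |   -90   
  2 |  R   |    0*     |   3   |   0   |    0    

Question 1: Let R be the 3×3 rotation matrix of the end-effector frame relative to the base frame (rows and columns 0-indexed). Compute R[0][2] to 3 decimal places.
End-effector z-axis (col 2 of R) = (0.8660,0.5000,0.0000)
R[0][2] = 0.8660

0.866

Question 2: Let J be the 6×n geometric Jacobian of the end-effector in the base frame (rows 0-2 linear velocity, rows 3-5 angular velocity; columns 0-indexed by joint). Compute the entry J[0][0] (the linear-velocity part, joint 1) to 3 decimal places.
1.964

axis z_0 = ẑ; lever o_n−o_0 = (4.5981,-1.9641,3.0000)
cross product → J_v[:, 0] = (1.9641,4.5981,-0.0000)
J_ω[:, 0] = z_0
entry J[0][0] = 1.9641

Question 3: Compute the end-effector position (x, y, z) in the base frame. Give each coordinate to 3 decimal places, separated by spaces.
after link 1: o_1 = (2.0000, -3.4641, 3.0000)
after link 2: o_2 = (4.5981, -1.9641, 3.0000)

4.598 -1.964 3.000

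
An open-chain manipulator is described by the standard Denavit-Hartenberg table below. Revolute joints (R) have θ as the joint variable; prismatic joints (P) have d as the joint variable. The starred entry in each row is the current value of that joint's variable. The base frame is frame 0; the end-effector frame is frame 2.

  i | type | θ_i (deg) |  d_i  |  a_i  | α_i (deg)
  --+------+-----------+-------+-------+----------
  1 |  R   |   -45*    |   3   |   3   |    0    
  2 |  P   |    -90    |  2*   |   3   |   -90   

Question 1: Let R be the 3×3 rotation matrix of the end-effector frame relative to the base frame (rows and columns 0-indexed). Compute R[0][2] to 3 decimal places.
0.707

End-effector z-axis (col 2 of R) = (0.7071,-0.7071,0.0000)
R[0][2] = 0.7071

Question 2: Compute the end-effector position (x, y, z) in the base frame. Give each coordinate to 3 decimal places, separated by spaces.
after link 1: o_1 = (2.1213, -2.1213, 3.0000)
after link 2: o_2 = (0.0000, -4.2426, 5.0000)

0.000 -4.243 5.000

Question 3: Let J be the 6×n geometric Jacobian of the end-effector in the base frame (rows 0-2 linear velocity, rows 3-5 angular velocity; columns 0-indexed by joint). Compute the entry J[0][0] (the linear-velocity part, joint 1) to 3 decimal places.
4.243

axis z_0 = ẑ; lever o_n−o_0 = (0.0000,-4.2426,5.0000)
cross product → J_v[:, 0] = (4.2426,0.0000,-0.0000)
J_ω[:, 0] = z_0
entry J[0][0] = 4.2426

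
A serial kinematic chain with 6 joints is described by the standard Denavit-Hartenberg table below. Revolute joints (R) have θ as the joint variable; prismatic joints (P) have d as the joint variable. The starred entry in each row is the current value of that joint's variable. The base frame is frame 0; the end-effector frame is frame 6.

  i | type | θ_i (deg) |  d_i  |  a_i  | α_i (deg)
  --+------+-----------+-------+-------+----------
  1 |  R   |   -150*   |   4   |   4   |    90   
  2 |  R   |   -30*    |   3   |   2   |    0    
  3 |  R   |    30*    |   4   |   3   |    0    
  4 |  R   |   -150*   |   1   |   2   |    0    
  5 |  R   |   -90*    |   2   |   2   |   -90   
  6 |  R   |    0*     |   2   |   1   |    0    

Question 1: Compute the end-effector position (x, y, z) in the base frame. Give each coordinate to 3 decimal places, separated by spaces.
-8.263 6.776 3.598

after link 1: o_1 = (-3.4641, -2.0000, 4.0000)
after link 2: o_2 = (-6.4641, -0.2679, 3.0000)
after link 3: o_3 = (-11.0622, 1.6962, 3.0000)
after link 4: o_4 = (-10.0622, 3.4282, 2.0000)
after link 5: o_5 = (-10.1962, 5.6603, 3.7321)
after link 6: o_6 = (-8.2631, 6.7763, 3.5981)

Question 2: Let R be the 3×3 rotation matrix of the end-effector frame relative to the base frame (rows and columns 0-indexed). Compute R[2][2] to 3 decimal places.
End-effector z-axis (col 2 of R) = (0.7500,0.4330,-0.5000)
R[2][2] = -0.5000

-0.500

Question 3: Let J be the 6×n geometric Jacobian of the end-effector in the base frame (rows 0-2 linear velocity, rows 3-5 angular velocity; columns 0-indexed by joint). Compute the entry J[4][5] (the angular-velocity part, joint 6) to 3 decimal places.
0.433

axis z_5 = (0.7500,0.4330,-0.5000); lever o_n−o_5 = (1.9330,1.1160,-0.1340)
cross product → J_v[:, 5] = (0.5000,-0.8660,-0.0000)
J_ω[:, 5] = z_5
entry J[4][5] = 0.4330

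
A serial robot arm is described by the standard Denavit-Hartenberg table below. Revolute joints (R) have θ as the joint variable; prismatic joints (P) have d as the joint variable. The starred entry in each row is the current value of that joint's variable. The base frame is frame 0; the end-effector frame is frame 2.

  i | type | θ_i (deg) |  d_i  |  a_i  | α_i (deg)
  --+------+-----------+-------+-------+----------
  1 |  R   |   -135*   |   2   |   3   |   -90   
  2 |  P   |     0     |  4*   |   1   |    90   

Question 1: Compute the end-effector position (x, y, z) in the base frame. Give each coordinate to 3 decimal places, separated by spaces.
after link 1: o_1 = (-2.1213, -2.1213, 2.0000)
after link 2: o_2 = (0.0000, -5.6569, 2.0000)

0.000 -5.657 2.000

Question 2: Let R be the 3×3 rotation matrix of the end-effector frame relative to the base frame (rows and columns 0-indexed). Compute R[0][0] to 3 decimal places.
-0.707

End-effector x-axis (col 0 of R) = (-0.7071,-0.7071,0.0000)
R[0][0] = -0.7071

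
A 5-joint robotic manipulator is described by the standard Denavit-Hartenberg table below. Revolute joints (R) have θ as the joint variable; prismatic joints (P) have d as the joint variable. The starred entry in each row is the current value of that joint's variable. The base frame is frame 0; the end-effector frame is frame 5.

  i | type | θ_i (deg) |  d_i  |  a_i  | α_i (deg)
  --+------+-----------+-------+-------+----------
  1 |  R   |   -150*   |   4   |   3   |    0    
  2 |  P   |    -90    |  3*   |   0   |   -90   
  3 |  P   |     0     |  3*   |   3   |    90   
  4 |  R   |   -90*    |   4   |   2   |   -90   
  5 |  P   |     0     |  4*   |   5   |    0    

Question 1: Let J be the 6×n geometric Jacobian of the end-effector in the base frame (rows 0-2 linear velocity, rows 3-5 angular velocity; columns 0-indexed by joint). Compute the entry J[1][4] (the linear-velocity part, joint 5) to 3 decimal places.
prismatic axis z_4 = (-0.5000,0.8660,0.0000)
J_v[:, 4] = z_4; J_ω[:, 4] = (0,0,0)
entry J[1][4] = 0.8660

0.866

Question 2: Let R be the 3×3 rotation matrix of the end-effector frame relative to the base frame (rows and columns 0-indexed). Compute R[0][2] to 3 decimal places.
-0.500

End-effector z-axis (col 2 of R) = (-0.5000,0.8660,0.0000)
R[0][2] = -0.5000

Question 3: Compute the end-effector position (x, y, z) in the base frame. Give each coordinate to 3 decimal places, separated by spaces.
after link 1: o_1 = (-2.5981, -1.5000, 4.0000)
after link 2: o_2 = (-2.5981, -1.5000, 7.0000)
after link 3: o_3 = (-6.6962, -0.4019, 7.0000)
after link 4: o_4 = (-4.9641, 0.5981, 11.0000)
after link 5: o_5 = (-2.6340, 6.5622, 11.0000)

-2.634 6.562 11.000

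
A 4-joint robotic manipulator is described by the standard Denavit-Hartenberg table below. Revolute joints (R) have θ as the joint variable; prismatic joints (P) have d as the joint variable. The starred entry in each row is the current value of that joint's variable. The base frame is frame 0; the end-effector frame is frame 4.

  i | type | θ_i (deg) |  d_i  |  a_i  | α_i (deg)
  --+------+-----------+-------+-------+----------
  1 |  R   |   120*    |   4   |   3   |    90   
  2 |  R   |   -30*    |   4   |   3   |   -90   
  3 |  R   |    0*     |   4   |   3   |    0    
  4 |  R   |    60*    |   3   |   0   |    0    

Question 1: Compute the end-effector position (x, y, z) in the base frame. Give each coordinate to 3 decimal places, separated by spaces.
-2.384 12.129 7.062

after link 1: o_1 = (-1.5000, 2.5981, 4.0000)
after link 2: o_2 = (0.6651, 6.8481, 2.5000)
after link 3: o_3 = (-1.6340, 10.8301, 4.4641)
after link 4: o_4 = (-2.3840, 12.1292, 7.0622)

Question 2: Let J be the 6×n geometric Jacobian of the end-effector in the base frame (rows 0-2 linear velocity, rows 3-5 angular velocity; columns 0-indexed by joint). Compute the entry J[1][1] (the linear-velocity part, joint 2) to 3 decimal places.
-2.652

axis z_1 = (0.8660,0.5000,0.0000); lever o_n−o_1 = (-0.8840,9.5311,3.0622)
cross product → J_v[:, 1] = (1.5311,-2.6519,8.6962)
J_ω[:, 1] = z_1
entry J[1][1] = -2.6519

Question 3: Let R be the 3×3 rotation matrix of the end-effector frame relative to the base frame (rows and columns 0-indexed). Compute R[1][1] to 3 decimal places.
End-effector y-axis (col 1 of R) = (-0.0580,-0.8995,0.4330)
R[1][1] = -0.8995

-0.900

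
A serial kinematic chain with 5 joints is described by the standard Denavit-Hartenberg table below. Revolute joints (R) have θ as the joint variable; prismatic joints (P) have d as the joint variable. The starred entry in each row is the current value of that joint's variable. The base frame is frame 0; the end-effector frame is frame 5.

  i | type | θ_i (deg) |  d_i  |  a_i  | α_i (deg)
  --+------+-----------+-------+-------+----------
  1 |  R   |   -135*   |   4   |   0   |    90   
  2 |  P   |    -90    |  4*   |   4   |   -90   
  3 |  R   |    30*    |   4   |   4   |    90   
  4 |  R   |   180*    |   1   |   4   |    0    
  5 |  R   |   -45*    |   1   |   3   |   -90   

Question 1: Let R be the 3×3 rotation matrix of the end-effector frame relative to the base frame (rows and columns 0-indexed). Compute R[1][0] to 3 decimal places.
End-effector x-axis (col 0 of R) = (-0.7500,-0.2500,0.6124)
R[1][0] = -0.2500

-0.250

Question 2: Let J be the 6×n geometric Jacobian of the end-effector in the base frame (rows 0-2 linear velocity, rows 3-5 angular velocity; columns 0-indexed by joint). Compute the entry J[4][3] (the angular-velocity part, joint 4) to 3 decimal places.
axis z_3 = (-0.6124,0.6124,-0.5000); lever o_n−o_3 = (-4.8890,1.8890,4.3012)
cross product → J_v[:, 3] = (3.5784,5.0784,1.8371)
J_ω[:, 3] = z_3
entry J[4][3] = 0.6124

0.612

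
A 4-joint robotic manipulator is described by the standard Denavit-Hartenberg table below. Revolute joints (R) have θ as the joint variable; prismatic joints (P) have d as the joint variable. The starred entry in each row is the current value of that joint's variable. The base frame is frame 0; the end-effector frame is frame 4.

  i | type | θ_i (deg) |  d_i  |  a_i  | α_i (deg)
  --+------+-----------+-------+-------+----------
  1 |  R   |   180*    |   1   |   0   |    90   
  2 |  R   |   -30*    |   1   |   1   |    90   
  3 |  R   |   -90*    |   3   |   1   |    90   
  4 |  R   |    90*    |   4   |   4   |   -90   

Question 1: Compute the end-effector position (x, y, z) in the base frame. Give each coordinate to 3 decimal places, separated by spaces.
after link 1: o_1 = (0.0000, 0.0000, 1.0000)
after link 2: o_2 = (-0.8660, 1.0000, 0.5000)
after link 3: o_3 = (0.6340, 0.0000, -2.0981)
after link 4: o_4 = (6.0981, -0.0000, -3.5622)

6.098 -0.000 -3.562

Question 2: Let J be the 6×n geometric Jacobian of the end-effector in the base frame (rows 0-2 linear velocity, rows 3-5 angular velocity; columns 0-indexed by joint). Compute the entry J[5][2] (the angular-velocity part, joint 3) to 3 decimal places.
-0.866

axis z_2 = (0.5000,0.0000,-0.8660); lever o_n−o_2 = (6.9641,-1.0000,-4.0622)
cross product → J_v[:, 2] = (-0.8660,-4.0000,-0.5000)
J_ω[:, 2] = z_2
entry J[5][2] = -0.8660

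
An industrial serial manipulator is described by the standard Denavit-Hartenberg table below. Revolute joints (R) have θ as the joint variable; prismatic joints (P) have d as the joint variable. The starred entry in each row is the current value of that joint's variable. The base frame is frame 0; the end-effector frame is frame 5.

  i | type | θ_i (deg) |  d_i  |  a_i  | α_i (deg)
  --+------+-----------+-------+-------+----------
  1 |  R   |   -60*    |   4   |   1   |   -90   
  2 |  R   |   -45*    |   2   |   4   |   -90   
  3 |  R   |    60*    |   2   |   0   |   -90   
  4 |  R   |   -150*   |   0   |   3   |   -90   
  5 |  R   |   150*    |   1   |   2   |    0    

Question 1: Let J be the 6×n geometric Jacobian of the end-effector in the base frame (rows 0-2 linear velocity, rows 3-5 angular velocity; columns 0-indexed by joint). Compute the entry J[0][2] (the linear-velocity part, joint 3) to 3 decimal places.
axis z_2 = (0.3536,-0.6124,-0.7071); lever o_n−o_2 = (2.3195,-1.9815,-2.0740)
cross product → J_v[:, 2] = (-0.1311,-0.9069,0.7198)
J_ω[:, 2] = z_2
entry J[0][2] = -0.1311

-0.131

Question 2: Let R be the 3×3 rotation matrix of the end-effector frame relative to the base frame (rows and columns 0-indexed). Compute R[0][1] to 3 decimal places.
-0.977

End-effector y-axis (col 1 of R) = (-0.9768,0.0758,-0.2005)
R[0][1] = -0.9768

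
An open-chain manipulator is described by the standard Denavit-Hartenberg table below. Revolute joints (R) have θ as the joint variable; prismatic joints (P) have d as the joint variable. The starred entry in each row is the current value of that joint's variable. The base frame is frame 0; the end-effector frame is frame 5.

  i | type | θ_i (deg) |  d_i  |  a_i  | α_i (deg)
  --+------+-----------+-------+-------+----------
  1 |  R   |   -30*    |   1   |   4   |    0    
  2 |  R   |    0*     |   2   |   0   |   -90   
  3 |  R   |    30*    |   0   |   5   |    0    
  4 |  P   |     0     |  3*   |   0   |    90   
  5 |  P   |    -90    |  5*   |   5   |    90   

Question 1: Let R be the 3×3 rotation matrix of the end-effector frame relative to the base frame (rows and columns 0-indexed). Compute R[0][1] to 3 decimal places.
End-effector y-axis (col 1 of R) = (0.4330,-0.2500,0.8660)
R[0][1] = 0.4330

0.433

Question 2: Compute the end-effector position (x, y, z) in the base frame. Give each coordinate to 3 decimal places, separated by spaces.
8.379 -7.147 4.830

after link 1: o_1 = (3.4641, -2.0000, 1.0000)
after link 2: o_2 = (3.4641, -2.0000, 3.0000)
after link 3: o_3 = (7.2141, -4.1651, 0.5000)
after link 4: o_4 = (8.7141, -1.5670, 0.5000)
after link 5: o_5 = (8.3792, -7.1471, 4.8301)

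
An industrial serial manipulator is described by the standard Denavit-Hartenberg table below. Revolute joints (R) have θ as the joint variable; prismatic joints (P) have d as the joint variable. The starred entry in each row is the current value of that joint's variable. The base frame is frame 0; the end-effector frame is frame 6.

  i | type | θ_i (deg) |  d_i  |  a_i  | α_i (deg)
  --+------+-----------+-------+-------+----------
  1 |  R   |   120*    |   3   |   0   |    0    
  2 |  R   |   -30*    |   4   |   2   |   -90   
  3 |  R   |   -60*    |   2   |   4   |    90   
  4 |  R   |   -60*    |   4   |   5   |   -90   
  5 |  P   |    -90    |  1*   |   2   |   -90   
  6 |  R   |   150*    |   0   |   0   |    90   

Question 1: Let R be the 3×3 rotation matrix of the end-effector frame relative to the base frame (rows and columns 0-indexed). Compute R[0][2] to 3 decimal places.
End-effector z-axis (col 2 of R) = (0.4330,-0.8080,-0.3995)
R[0][2] = 0.4330

0.433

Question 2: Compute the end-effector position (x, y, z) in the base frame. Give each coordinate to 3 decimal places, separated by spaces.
after link 1: o_1 = (0.0000, 0.0000, 3.0000)
after link 2: o_2 = (0.0000, 2.0000, 7.0000)
after link 3: o_3 = (-2.0000, 4.0000, 10.4641)
after link 4: o_4 = (2.3301, 1.7859, 14.6292)
after link 5: o_5 = (1.8301, 0.4869, 16.3792)
after link 6: o_6 = (1.8301, 0.4869, 16.3792)

1.830 0.487 16.379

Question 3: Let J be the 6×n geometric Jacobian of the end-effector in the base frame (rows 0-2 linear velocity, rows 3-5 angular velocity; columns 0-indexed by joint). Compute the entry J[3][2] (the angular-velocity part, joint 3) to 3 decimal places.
-1.000

axis z_2 = (-1.0000,0.0000,0.0000); lever o_n−o_2 = (1.8301,-1.5131,9.3792)
cross product → J_v[:, 2] = (0.0000,9.3792,1.5131)
J_ω[:, 2] = z_2
entry J[3][2] = -1.0000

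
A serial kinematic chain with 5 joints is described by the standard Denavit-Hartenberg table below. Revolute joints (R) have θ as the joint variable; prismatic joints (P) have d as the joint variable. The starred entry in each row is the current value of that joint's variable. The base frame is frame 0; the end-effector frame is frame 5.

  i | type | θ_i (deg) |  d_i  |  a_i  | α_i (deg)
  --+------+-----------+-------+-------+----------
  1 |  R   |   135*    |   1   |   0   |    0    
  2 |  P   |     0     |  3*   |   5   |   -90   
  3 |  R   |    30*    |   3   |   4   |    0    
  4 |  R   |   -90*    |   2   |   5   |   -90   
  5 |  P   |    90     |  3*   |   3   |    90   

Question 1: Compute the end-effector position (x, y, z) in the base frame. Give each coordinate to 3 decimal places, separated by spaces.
after link 1: o_1 = (0.0000, 0.0000, 1.0000)
after link 2: o_2 = (-3.5355, 3.5355, 4.0000)
after link 3: o_3 = (-8.1063, 3.8637, 2.0000)
after link 4: o_4 = (-11.2883, 4.2173, 6.3301)
after link 5: o_5 = (-11.0041, 8.1757, 4.8301)

-11.004 8.176 4.830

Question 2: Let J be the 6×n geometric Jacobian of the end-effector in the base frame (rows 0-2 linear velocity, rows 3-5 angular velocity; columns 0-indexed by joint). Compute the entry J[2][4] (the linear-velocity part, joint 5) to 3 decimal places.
-0.500

prismatic axis z_4 = (-0.6124,0.6124,-0.5000)
J_v[:, 4] = z_4; J_ω[:, 4] = (0,0,0)
entry J[2][4] = -0.5000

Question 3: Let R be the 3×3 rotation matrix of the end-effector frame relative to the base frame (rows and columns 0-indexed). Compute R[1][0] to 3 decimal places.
0.707

End-effector x-axis (col 0 of R) = (0.7071,0.7071,-0.0000)
R[1][0] = 0.7071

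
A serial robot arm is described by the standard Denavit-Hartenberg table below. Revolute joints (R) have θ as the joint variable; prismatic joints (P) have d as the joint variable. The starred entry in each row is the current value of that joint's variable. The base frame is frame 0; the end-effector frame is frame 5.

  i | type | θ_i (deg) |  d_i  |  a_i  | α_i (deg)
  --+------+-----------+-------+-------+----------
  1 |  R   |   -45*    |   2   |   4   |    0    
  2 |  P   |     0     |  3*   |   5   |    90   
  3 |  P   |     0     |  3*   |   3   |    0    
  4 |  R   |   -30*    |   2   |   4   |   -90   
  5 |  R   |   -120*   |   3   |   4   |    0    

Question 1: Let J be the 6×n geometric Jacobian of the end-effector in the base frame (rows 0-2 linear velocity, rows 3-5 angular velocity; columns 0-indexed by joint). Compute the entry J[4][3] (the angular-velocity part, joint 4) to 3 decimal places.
-0.707

axis z_3 = (-0.7071,-0.7071,0.0000); lever o_n−o_3 = (-1.5783,-6.1491,1.5981)
cross product → J_v[:, 3] = (-1.1300,1.1300,3.2321)
J_ω[:, 3] = z_3
entry J[4][3] = -0.7071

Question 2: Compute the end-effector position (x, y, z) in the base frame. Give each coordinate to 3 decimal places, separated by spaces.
4.786 -16.756 6.598

after link 1: o_1 = (2.8284, -2.8284, 2.0000)
after link 2: o_2 = (6.3640, -6.3640, 5.0000)
after link 3: o_3 = (6.3640, -10.6066, 5.0000)
after link 4: o_4 = (7.3992, -14.4703, 3.0000)
after link 5: o_5 = (4.7857, -16.7557, 6.5981)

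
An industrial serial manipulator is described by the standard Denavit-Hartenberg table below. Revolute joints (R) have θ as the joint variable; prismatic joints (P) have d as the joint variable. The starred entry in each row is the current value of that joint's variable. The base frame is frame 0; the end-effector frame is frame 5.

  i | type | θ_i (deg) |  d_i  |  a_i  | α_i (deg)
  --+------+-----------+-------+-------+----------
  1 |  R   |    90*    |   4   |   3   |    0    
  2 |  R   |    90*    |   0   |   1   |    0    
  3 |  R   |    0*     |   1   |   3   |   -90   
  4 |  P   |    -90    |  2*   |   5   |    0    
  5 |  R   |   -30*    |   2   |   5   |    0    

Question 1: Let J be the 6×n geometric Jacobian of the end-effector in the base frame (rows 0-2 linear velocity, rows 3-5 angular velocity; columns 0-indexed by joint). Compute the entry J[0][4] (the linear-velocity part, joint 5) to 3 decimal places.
axis z_4 = (-0.0000,-1.0000,0.0000); lever o_n−o_4 = (2.5000,-2.0000,4.3301)
cross product → J_v[:, 4] = (-4.3301,0.0000,2.5000)
J_ω[:, 4] = z_4
entry J[0][4] = -4.3301

-4.330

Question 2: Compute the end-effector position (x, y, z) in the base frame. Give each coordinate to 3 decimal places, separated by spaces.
after link 1: o_1 = (0.0000, 3.0000, 4.0000)
after link 2: o_2 = (-1.0000, 3.0000, 4.0000)
after link 3: o_3 = (-4.0000, 3.0000, 5.0000)
after link 4: o_4 = (-4.0000, 1.0000, 10.0000)
after link 5: o_5 = (-1.5000, -1.0000, 14.3301)

-1.500 -1.000 14.330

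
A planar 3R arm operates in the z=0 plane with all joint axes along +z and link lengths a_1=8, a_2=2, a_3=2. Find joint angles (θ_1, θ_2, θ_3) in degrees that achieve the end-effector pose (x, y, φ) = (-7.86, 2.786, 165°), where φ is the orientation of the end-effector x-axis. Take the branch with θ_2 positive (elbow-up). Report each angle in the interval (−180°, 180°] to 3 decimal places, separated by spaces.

wrist centre = target − a_3·(cos φ, sin φ) = (-5.9281, 2.2684)
cos θ_2 = (40.2884−8²−2²)/(2·8·2) = -0.8660; θ_2 = 149.9956° (elbow-up)
β = atan2(2.2684,-5.9281) = 159.0610°; ψ = atan2(1.0001,6.2680) = 9.0657°
θ_1 = β − ψ = 149.9953°
θ_3 = φ − θ_1 − θ_2 = -134.9909° (wrapped to (-180°,180°])

149.995 149.996 -134.991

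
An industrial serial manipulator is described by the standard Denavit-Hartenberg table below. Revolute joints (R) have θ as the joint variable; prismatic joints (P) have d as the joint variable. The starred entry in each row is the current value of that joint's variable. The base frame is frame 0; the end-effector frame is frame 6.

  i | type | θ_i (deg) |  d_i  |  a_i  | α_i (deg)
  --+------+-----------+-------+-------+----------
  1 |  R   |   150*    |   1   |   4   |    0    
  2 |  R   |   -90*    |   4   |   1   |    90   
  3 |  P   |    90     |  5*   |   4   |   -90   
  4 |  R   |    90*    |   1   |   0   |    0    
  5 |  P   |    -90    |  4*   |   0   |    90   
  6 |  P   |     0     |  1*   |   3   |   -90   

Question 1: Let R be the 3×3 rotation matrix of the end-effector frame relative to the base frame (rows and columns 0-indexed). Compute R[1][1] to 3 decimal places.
End-effector y-axis (col 1 of R) = (-0.8660,0.5000,-0.0000)
R[1][1] = 0.5000

0.500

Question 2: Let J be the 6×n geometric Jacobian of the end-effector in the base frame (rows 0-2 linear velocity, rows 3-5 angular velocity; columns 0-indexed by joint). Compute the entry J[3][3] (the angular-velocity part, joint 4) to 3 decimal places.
axis z_3 = (-0.5000,-0.8660,0.0000); lever o_n−o_3 = (-1.6340,-4.8301,3.0000)
cross product → J_v[:, 3] = (-2.5981,1.5000,1.0000)
J_ω[:, 3] = z_3
entry J[3][3] = -0.5000

-0.500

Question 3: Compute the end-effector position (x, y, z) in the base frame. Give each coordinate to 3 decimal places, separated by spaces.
after link 1: o_1 = (-3.4641, 2.0000, 1.0000)
after link 2: o_2 = (-2.9641, 2.8660, 5.0000)
after link 3: o_3 = (1.3660, 0.3660, 9.0000)
after link 4: o_4 = (0.8660, -0.5000, 9.0000)
after link 5: o_5 = (-1.1340, -3.9641, 9.0000)
after link 6: o_6 = (-0.2679, -4.4641, 12.0000)

-0.268 -4.464 12.000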